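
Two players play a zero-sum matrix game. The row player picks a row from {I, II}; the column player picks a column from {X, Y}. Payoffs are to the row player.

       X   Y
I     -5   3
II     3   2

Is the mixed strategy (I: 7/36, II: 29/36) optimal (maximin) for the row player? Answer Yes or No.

Against X this mix gives (7/36)·(-5) + (29/36)·3 = 13/9.
Against Y this mix gives (7/36)·3 + (29/36)·2 = 79/36.
The column player will play X, holding the row player to 13/9. Shifting weight toward the row that does better against X would raise this floor (the equalizing mix achieves 19/9 against both X and Y), so the proposed strategy is not optimal.

No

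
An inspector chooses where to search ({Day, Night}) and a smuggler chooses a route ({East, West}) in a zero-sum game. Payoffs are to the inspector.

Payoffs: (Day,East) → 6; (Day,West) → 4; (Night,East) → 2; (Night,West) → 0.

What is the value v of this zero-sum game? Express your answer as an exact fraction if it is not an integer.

4

Row minima: Day → 4, Night → 0; maximin = 4.
Column maxima: East → 6, West → 4; minimax = 4.
Since maximin = minimax = 4, there is a saddle point and the value is 4.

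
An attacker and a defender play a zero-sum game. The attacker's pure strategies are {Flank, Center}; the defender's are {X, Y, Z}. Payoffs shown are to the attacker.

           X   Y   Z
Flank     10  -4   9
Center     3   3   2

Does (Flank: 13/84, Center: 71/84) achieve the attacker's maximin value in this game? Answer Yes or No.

No

Against X this mix gives (13/84)·10 + (71/84)·3 = 49/12.
Against Y this mix gives (13/84)·(-4) + (71/84)·3 = 23/12.
Against Z this mix gives (13/84)·9 + (71/84)·2 = 37/12.
The defender will play Y, holding the attacker to 23/12. Shifting weight toward the row that does better against Y would raise this floor (the equalizing mix achieves 5/2 against both Y and Z), so the proposed strategy is not optimal.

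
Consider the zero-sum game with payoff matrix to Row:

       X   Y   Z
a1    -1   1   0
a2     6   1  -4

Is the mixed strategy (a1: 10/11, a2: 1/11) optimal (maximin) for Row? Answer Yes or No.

Against X this mix gives (10/11)·(-1) + (1/11)·6 = -4/11.
Against Y this mix gives (10/11)·1 + (1/11)·1 = 1.
Against Z this mix gives (10/11)·0 + (1/11)·(-4) = -4/11.
All of Column's active replies (X, Z) yield -4/11, and no column does worse for Row. The mix makes Column indifferent and guarantees -4/11, so it is optimal.

Yes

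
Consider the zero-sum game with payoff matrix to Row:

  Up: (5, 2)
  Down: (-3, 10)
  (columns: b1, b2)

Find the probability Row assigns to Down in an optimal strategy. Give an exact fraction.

3/16

Row minima: Up → 2, Down → -3; maximin = 2.
Column maxima: b1 → 5, b2 → 10; minimax = 5.
2 ≠ 5, so there is no saddle point; optimal play is mixed.
Let Row play Up with probability p. Expected payoff against b1: 5p + (-3)(1−p) = 8p − 3; against b2: 2p + 10(1−p) = −8p + 10.
Setting these equal: 8p − 3 = −8p + 10 ⇒ 16p = 13 ⇒ p = 13/16, and the value is (8)·(13/16) − 3 = 7/2.
For Column: with q = P(b1), equating Up's and Down's payoffs gives 3q + 2 = −13q + 10 ⇒ q = 1/2.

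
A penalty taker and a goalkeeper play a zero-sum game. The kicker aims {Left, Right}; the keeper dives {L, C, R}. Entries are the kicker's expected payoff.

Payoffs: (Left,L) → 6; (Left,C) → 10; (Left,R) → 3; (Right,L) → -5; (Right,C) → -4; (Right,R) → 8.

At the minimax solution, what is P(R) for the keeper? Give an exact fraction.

Row minima: Left → 3, Right → -5; maximin = 3.
Column maxima: L → 6, C → 10, R → 8; minimax = 6.
3 ≠ 6, so there is no saddle point; optimal play is mixed.
C is strictly dominated by L (it gives the kicker strictly more in every row), so the keeper never plays it.
On the remaining 2×2 (Left, Right vs L, R):
Let the kicker play Left with probability p. Expected payoff against L: 6p + (-5)(1−p) = 11p − 5; against R: 3p + 8(1−p) = −5p + 8.
Setting these equal: 11p − 5 = −5p + 8 ⇒ 16p = 13 ⇒ p = 13/16, and the value is (11)·(13/16) − 5 = 63/16.
For the keeper: with q = P(L), equating Left's and Right's payoffs gives 3q + 3 = −13q + 8 ⇒ q = 5/16.

11/16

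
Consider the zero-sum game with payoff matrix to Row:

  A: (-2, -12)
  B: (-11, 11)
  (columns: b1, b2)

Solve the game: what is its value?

-77/16

Row minima: A → -12, B → -11; maximin = -11.
Column maxima: b1 → -2, b2 → 11; minimax = -2.
-11 ≠ -2, so there is no saddle point; optimal play is mixed.
Let Row play A with probability p. Expected payoff against b1: (-2)p + (-11)(1−p) = 9p − 11; against b2: (-12)p + 11(1−p) = −23p + 11.
Setting these equal: 9p − 11 = −23p + 11 ⇒ 32p = 22 ⇒ p = 11/16, and the value is (9)·(11/16) − 11 = -77/16.
For Column: with q = P(b1), equating A's and B's payoffs gives 10q − 12 = −22q + 11 ⇒ q = 23/32.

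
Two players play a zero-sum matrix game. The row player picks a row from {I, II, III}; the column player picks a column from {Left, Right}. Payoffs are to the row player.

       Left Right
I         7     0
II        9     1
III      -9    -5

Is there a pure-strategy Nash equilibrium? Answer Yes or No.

Row minima: I → 0, II → 1, III → -9; maximin = 1.
Column maxima: Left → 9, Right → 1; minimax = 1.
maximin = minimax = 1, so a saddle point exists.

Yes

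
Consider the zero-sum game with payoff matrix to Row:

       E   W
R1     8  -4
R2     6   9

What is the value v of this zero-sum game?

Row minima: R1 → -4, R2 → 6; maximin = 6.
Column maxima: E → 8, W → 9; minimax = 8.
6 ≠ 8, so there is no saddle point; optimal play is mixed.
Let Row play R1 with probability p. Expected payoff against E: 8p + 6(1−p) = 2p + 6; against W: (-4)p + 9(1−p) = −13p + 9.
Setting these equal: 2p + 6 = −13p + 9 ⇒ 15p = 3 ⇒ p = 1/5, and the value is (2)·(1/5) + 6 = 32/5.
For Column: with q = P(E), equating R1's and R2's payoffs gives 12q − 4 = −3q + 9 ⇒ q = 13/15.

32/5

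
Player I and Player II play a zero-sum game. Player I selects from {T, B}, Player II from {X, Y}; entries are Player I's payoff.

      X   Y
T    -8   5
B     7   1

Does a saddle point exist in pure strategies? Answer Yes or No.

Row minima: T → -8, B → 1; maximin = 1.
Column maxima: X → 7, Y → 5; minimax = 5.
1 ≠ 5, so no pure-strategy equilibrium exists.

No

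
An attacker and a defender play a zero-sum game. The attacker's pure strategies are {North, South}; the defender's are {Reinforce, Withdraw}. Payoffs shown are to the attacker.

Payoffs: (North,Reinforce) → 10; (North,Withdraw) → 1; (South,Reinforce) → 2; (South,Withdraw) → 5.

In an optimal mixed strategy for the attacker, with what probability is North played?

1/4

Row minima: North → 1, South → 2; maximin = 2.
Column maxima: Reinforce → 10, Withdraw → 5; minimax = 5.
2 ≠ 5, so there is no saddle point; optimal play is mixed.
Let the attacker play North with probability p. Expected payoff against Reinforce: 10p + 2(1−p) = 8p + 2; against Withdraw: 1p + 5(1−p) = −4p + 5.
Setting these equal: 8p + 2 = −4p + 5 ⇒ 12p = 3 ⇒ p = 1/4, and the value is (8)·(1/4) + 2 = 4.
For the defender: with q = P(Reinforce), equating North's and South's payoffs gives 9q + 1 = −3q + 5 ⇒ q = 1/3.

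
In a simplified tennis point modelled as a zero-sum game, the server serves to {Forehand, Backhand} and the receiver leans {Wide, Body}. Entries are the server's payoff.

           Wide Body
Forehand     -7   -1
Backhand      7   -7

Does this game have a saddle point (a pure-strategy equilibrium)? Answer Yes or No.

Row minima: Forehand → -7, Backhand → -7; maximin = -7.
Column maxima: Wide → 7, Body → -1; minimax = -1.
-7 ≠ -1, so no pure-strategy equilibrium exists.

No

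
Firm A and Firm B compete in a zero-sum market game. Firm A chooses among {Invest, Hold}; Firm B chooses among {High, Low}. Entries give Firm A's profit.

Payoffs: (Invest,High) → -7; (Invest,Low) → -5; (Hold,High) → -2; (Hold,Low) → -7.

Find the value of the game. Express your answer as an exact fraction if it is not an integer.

Row minima: Invest → -7, Hold → -7; maximin = -7.
Column maxima: High → -2, Low → -5; minimax = -5.
-7 ≠ -5, so there is no saddle point; optimal play is mixed.
Let Firm A play Invest with probability p. Expected payoff against High: (-7)p + (-2)(1−p) = −5p − 2; against Low: (-5)p + (-7)(1−p) = 2p − 7.
Setting these equal: −5p − 2 = 2p − 7 ⇒ −7p = -5 ⇒ p = 5/7, and the value is (-5)·(5/7) − 2 = -39/7.
For Firm B: with q = P(High), equating Invest's and Hold's payoffs gives −2q − 5 = 5q − 7 ⇒ q = 2/7.

-39/7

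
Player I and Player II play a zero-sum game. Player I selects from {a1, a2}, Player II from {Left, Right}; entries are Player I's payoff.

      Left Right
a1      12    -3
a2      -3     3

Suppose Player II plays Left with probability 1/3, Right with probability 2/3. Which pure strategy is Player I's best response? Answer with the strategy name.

Expected payoff of a1: (1/3)·12 + (2/3)·(-3) = 2.
Expected payoff of a2: (1/3)·(-3) + (2/3)·3 = 1.
The largest is 2, so Player I's best response is a1.

a1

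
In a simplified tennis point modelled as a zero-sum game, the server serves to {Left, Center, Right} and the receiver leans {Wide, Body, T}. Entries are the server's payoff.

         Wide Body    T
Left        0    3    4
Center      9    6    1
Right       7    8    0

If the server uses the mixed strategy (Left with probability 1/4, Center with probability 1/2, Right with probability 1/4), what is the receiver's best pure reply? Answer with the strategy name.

T

If the receiver plays Wide, the server's expected payoff is (1/4)·0 + (1/2)·9 + (1/4)·7 = 25/4.
If the receiver plays Body, the server's expected payoff is (1/4)·3 + (1/2)·6 + (1/4)·8 = 23/4.
If the receiver plays T, the server's expected payoff is (1/4)·4 + (1/2)·1 + (1/4)·0 = 3/2.
The receiver minimizes the server's payoff; the smallest is 3/2, so the best response is T.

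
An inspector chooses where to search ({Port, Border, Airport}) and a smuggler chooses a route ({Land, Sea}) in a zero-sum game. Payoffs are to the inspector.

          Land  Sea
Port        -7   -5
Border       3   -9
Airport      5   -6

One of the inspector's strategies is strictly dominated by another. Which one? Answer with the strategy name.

Border

Airport gives a strictly higher payoff than Border against every column: 5 > 3, -6 > -9.
So Border is strictly dominated and the inspector never plays it.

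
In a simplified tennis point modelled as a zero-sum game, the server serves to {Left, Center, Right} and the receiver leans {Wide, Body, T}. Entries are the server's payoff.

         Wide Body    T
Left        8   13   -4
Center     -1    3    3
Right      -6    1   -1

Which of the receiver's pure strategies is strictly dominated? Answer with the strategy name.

Body

Wide holds the server's payoff strictly below Body in every row: 8 < 13, -1 < 3, -6 < 1.
So Body is strictly dominated for the receiver.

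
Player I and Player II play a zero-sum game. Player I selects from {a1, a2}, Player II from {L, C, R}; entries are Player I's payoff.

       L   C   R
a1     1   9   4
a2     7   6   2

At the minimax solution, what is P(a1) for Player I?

Row minima: a1 → 1, a2 → 2; maximin = 2.
Column maxima: L → 7, C → 9, R → 4; minimax = 4.
2 ≠ 4, so there is no saddle point; optimal play is mixed.
C is strictly dominated by R (it gives Player I strictly more in every row), so Player II never plays it.
On the remaining 2×2 (a1, a2 vs L, R):
Let Player I play a1 with probability p. Expected payoff against L: 1p + 7(1−p) = −6p + 7; against R: 4p + 2(1−p) = 2p + 2.
Setting these equal: −6p + 7 = 2p + 2 ⇒ −8p = -5 ⇒ p = 5/8, and the value is (-6)·(5/8) + 7 = 13/4.
For Player II: with q = P(L), equating a1's and a2's payoffs gives −3q + 4 = 5q + 2 ⇒ q = 1/4.

5/8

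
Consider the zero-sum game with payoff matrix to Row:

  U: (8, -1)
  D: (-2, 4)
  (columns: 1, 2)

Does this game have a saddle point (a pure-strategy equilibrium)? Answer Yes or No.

No

Row minima: U → -1, D → -2; maximin = -1.
Column maxima: 1 → 8, 2 → 4; minimax = 4.
-1 ≠ 4, so no pure-strategy equilibrium exists.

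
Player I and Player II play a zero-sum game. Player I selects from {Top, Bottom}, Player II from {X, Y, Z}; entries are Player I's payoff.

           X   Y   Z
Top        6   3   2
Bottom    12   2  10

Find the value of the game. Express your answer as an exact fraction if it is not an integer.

Row minima: Top → 2, Bottom → 2; maximin = 2.
Column maxima: X → 12, Y → 3, Z → 10; minimax = 3.
2 ≠ 3, so there is no saddle point; optimal play is mixed.
X is strictly dominated by Y (it gives Player I strictly more in every row), so Player II never plays it.
On the remaining 2×2 (Top, Bottom vs Y, Z):
Let Player I play Top with probability p. Expected payoff against Y: 3p + 2(1−p) = p + 2; against Z: 2p + 10(1−p) = −8p + 10.
Setting these equal: p + 2 = −8p + 10 ⇒ 9p = 8 ⇒ p = 8/9, and the value is (1)·(8/9) + 2 = 26/9.
For Player II: with q = P(Y), equating Top's and Bottom's payoffs gives q + 2 = −8q + 10 ⇒ q = 8/9.

26/9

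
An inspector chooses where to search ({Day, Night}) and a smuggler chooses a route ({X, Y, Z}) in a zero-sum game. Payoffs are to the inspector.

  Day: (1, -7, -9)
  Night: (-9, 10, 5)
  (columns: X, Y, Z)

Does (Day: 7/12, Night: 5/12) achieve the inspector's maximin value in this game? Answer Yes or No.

Yes

Against X this mix gives (7/12)·1 + (5/12)·(-9) = -19/6.
Against Y this mix gives (7/12)·(-7) + (5/12)·10 = 1/12.
Against Z this mix gives (7/12)·(-9) + (5/12)·5 = -19/6.
All of the smuggler's active replies (X, Z) yield -19/6, and no column does worse for the inspector. The mix makes the smuggler indifferent and guarantees -19/6, so it is optimal.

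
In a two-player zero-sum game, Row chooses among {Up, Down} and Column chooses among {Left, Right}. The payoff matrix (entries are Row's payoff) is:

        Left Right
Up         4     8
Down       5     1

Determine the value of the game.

Row minima: Up → 4, Down → 1; maximin = 4.
Column maxima: Left → 5, Right → 8; minimax = 5.
4 ≠ 5, so there is no saddle point; optimal play is mixed.
Let Row play Up with probability p. Expected payoff against Left: 4p + 5(1−p) = −p + 5; against Right: 8p + 1(1−p) = 7p + 1.
Setting these equal: −p + 5 = 7p + 1 ⇒ −8p = -4 ⇒ p = 1/2, and the value is (-1)·(1/2) + 5 = 9/2.
For Column: with q = P(Left), equating Up's and Down's payoffs gives −4q + 8 = 4q + 1 ⇒ q = 7/8.

9/2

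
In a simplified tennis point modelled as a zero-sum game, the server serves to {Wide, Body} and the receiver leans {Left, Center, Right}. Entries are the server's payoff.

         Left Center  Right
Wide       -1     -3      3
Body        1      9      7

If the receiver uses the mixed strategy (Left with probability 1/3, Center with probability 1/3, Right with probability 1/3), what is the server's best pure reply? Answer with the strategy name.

Body

Expected payoff of Wide: (1/3)·(-1) + (1/3)·(-3) + (1/3)·3 = -1/3.
Expected payoff of Body: (1/3)·1 + (1/3)·9 + (1/3)·7 = 17/3.
The largest is 17/3, so the server's best response is Body.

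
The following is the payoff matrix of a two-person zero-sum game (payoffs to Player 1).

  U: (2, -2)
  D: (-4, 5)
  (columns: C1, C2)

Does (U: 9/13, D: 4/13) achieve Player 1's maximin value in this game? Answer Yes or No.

Yes

Against C1 this mix gives (9/13)·2 + (4/13)·(-4) = 2/13.
Against C2 this mix gives (9/13)·(-2) + (4/13)·5 = 2/13.
All of Player 2's active replies (C1, C2) yield 2/13, and no column does worse for Player 1. The mix makes Player 2 indifferent and guarantees 2/13, so it is optimal.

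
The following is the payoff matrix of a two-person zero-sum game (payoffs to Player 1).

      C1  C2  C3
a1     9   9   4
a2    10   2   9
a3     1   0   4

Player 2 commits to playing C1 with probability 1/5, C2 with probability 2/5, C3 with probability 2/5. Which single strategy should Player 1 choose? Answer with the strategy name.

Expected payoff of a1: (1/5)·9 + (2/5)·9 + (2/5)·4 = 7.
Expected payoff of a2: (1/5)·10 + (2/5)·2 + (2/5)·9 = 32/5.
Expected payoff of a3: (1/5)·1 + (2/5)·0 + (2/5)·4 = 9/5.
The largest is 7, so Player 1's best response is a1.

a1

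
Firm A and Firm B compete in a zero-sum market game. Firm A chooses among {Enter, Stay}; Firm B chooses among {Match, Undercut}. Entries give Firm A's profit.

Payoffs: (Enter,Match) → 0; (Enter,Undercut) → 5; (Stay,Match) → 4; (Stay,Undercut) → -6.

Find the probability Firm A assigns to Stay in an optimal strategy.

Row minima: Enter → 0, Stay → -6; maximin = 0.
Column maxima: Match → 4, Undercut → 5; minimax = 4.
0 ≠ 4, so there is no saddle point; optimal play is mixed.
Let Firm A play Enter with probability p. Expected payoff against Match: 0p + 4(1−p) = −4p + 4; against Undercut: 5p + (-6)(1−p) = 11p − 6.
Setting these equal: −4p + 4 = 11p − 6 ⇒ −15p = -10 ⇒ p = 2/3, and the value is (-4)·(2/3) + 4 = 4/3.
For Firm B: with q = P(Match), equating Enter's and Stay's payoffs gives −5q + 5 = 10q − 6 ⇒ q = 11/15.

1/3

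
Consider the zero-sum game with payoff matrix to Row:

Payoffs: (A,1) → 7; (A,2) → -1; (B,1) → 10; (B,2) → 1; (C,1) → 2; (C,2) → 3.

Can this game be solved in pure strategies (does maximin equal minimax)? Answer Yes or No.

Row minima: A → -1, B → 1, C → 2; maximin = 2.
Column maxima: 1 → 10, 2 → 3; minimax = 3.
2 ≠ 3, so no pure-strategy equilibrium exists.

No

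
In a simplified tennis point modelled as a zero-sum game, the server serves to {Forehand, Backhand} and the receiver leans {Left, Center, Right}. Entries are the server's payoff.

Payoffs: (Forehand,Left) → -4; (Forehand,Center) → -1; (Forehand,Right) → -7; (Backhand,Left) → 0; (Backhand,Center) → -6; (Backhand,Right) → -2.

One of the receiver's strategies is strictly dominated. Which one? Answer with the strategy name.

Right holds the server's payoff strictly below Left in every row: -7 < -4, -2 < 0.
So Left is strictly dominated for the receiver.

Left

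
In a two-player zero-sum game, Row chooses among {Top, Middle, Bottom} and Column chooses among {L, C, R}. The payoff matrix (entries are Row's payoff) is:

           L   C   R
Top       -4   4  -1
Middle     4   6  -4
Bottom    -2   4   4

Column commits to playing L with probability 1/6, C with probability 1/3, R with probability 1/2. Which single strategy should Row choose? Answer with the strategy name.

Bottom

Expected payoff of Top: (1/6)·(-4) + (1/3)·4 + (1/2)·(-1) = 1/6.
Expected payoff of Middle: (1/6)·4 + (1/3)·6 + (1/2)·(-4) = 2/3.
Expected payoff of Bottom: (1/6)·(-2) + (1/3)·4 + (1/2)·4 = 3.
The largest is 3, so Row's best response is Bottom.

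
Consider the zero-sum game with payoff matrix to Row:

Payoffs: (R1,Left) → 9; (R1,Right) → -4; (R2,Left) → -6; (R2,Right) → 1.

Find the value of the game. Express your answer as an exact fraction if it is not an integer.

-3/4

Row minima: R1 → -4, R2 → -6; maximin = -4.
Column maxima: Left → 9, Right → 1; minimax = 1.
-4 ≠ 1, so there is no saddle point; optimal play is mixed.
Let Row play R1 with probability p. Expected payoff against Left: 9p + (-6)(1−p) = 15p − 6; against Right: (-4)p + 1(1−p) = −5p + 1.
Setting these equal: 15p − 6 = −5p + 1 ⇒ 20p = 7 ⇒ p = 7/20, and the value is (15)·(7/20) − 6 = -3/4.
For Column: with q = P(Left), equating R1's and R2's payoffs gives 13q − 4 = −7q + 1 ⇒ q = 1/4.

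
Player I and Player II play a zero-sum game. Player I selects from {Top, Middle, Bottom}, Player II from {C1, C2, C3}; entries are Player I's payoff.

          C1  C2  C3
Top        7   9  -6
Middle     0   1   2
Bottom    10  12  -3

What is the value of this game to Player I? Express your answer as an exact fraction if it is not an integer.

Row minima: Top → -6, Middle → 0, Bottom → -3; maximin = 0.
Column maxima: C1 → 10, C2 → 12, C3 → 2; minimax = 2.
0 ≠ 2, so there is no saddle point; optimal play is mixed.
Top is strictly dominated by Bottom, so Player I never plays it.
C2 is strictly dominated by C1 (it gives Player I strictly more in every row), so Player II never plays it.
On the remaining 2×2 (Middle, Bottom vs C1, C3):
Let Player I play Middle with probability p. Expected payoff against C1: 0p + 10(1−p) = −10p + 10; against C3: 2p + (-3)(1−p) = 5p − 3.
Setting these equal: −10p + 10 = 5p − 3 ⇒ −15p = -13 ⇒ p = 13/15, and the value is (-10)·(13/15) + 10 = 4/3.
For Player II: with q = P(C1), equating Middle's and Bottom's payoffs gives −2q + 2 = 13q − 3 ⇒ q = 1/3.

4/3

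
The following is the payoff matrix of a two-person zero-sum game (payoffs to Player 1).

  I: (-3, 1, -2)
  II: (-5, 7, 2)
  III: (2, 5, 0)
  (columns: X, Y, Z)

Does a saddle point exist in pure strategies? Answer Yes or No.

No

Row minima: I → -3, II → -5, III → 0; maximin = 0.
Column maxima: X → 2, Y → 7, Z → 2; minimax = 2.
0 ≠ 2, so no pure-strategy equilibrium exists.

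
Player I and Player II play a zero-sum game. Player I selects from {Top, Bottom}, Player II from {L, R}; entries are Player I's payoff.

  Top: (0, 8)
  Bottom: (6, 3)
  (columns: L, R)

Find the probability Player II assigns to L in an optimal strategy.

Row minima: Top → 0, Bottom → 3; maximin = 3.
Column maxima: L → 6, R → 8; minimax = 6.
3 ≠ 6, so there is no saddle point; optimal play is mixed.
Let Player I play Top with probability p. Expected payoff against L: 0p + 6(1−p) = −6p + 6; against R: 8p + 3(1−p) = 5p + 3.
Setting these equal: −6p + 6 = 5p + 3 ⇒ −11p = -3 ⇒ p = 3/11, and the value is (-6)·(3/11) + 6 = 48/11.
For Player II: with q = P(L), equating Top's and Bottom's payoffs gives −8q + 8 = 3q + 3 ⇒ q = 5/11.

5/11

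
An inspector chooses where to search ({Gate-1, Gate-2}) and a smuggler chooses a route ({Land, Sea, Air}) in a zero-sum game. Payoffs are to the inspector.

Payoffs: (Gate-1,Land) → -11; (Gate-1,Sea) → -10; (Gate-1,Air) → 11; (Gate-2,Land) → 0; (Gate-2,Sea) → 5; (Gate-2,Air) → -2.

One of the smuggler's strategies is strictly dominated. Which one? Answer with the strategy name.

Sea

Land holds the inspector's payoff strictly below Sea in every row: -11 < -10, 0 < 5.
So Sea is strictly dominated for the smuggler.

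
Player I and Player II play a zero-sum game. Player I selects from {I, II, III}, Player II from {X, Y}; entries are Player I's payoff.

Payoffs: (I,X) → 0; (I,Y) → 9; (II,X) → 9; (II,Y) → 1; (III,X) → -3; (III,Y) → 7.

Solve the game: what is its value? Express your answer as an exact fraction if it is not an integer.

Row minima: I → 0, II → 1, III → -3; maximin = 1.
Column maxima: X → 9, Y → 9; minimax = 9.
1 ≠ 9, so there is no saddle point; optimal play is mixed.
III is strictly dominated by I, so Player I never plays it.
On the remaining 2×2 (I, II vs X, Y):
Let Player I play I with probability p. Expected payoff against X: 0p + 9(1−p) = −9p + 9; against Y: 9p + 1(1−p) = 8p + 1.
Setting these equal: −9p + 9 = 8p + 1 ⇒ −17p = -8 ⇒ p = 8/17, and the value is (-9)·(8/17) + 9 = 81/17.
For Player II: with q = P(X), equating I's and II's payoffs gives −9q + 9 = 8q + 1 ⇒ q = 8/17.

81/17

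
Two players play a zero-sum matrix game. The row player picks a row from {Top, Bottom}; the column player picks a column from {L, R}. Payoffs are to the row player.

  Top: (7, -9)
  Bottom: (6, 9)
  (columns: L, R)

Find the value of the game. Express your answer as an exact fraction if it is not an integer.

117/19

Row minima: Top → -9, Bottom → 6; maximin = 6.
Column maxima: L → 7, R → 9; minimax = 7.
6 ≠ 7, so there is no saddle point; optimal play is mixed.
Let the row player play Top with probability p. Expected payoff against L: 7p + 6(1−p) = p + 6; against R: (-9)p + 9(1−p) = −18p + 9.
Setting these equal: p + 6 = −18p + 9 ⇒ 19p = 3 ⇒ p = 3/19, and the value is (1)·(3/19) + 6 = 117/19.
For the column player: with q = P(L), equating Top's and Bottom's payoffs gives 16q − 9 = −3q + 9 ⇒ q = 18/19.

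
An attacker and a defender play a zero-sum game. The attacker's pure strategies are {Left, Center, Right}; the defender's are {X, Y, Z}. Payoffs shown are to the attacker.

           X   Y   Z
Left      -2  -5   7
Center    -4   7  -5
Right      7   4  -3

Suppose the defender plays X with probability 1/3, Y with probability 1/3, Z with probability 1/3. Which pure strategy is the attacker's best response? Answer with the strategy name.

Right

Expected payoff of Left: (1/3)·(-2) + (1/3)·(-5) + (1/3)·7 = 0.
Expected payoff of Center: (1/3)·(-4) + (1/3)·7 + (1/3)·(-5) = -2/3.
Expected payoff of Right: (1/3)·7 + (1/3)·4 + (1/3)·(-3) = 8/3.
The largest is 8/3, so the attacker's best response is Right.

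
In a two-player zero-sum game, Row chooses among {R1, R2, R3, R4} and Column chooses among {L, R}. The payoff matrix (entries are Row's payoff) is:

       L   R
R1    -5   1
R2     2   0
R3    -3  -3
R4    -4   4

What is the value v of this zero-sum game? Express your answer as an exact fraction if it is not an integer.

4/5

Row minima: R1 → -5, R2 → 0, R3 → -3, R4 → -4; maximin = 0.
Column maxima: L → 2, R → 4; minimax = 2.
0 ≠ 2, so there is no saddle point; optimal play is mixed.
R1 is strictly dominated by R4, so Row never plays it.
R3 is strictly dominated by R2, so Row never plays it.
On the remaining 2×2 (R2, R4 vs L, R):
Let Row play R2 with probability p. Expected payoff against L: 2p + (-4)(1−p) = 6p − 4; against R: 0p + 4(1−p) = −4p + 4.
Setting these equal: 6p − 4 = −4p + 4 ⇒ 10p = 8 ⇒ p = 4/5, and the value is (6)·(4/5) − 4 = 4/5.
For Column: with q = P(L), equating R2's and R4's payoffs gives 2q = −8q + 4 ⇒ q = 2/5.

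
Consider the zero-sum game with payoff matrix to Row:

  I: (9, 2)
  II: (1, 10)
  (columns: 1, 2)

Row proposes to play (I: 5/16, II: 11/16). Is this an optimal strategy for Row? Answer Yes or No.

No

Against 1 this mix gives (5/16)·9 + (11/16)·1 = 7/2.
Against 2 this mix gives (5/16)·2 + (11/16)·10 = 15/2.
Column will play 1, holding Row to 7/2. Shifting weight toward the row that does better against 1 would raise this floor (the equalizing mix achieves 11/2 against both 1 and 2), so the proposed strategy is not optimal.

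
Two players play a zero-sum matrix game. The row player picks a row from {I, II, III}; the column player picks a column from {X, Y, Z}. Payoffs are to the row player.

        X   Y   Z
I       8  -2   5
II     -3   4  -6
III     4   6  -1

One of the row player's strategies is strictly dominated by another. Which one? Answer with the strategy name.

II

III gives a strictly higher payoff than II against every column: 4 > -3, 6 > 4, -1 > -6.
So II is strictly dominated and the row player never plays it.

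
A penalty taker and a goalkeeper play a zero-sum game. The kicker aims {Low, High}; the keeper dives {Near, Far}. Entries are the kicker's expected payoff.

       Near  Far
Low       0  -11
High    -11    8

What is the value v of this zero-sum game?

-121/30

Row minima: Low → -11, High → -11; maximin = -11.
Column maxima: Near → 0, Far → 8; minimax = 0.
-11 ≠ 0, so there is no saddle point; optimal play is mixed.
Let the kicker play Low with probability p. Expected payoff against Near: 0p + (-11)(1−p) = 11p − 11; against Far: (-11)p + 8(1−p) = −19p + 8.
Setting these equal: 11p − 11 = −19p + 8 ⇒ 30p = 19 ⇒ p = 19/30, and the value is (11)·(19/30) − 11 = -121/30.
For the keeper: with q = P(Near), equating Low's and High's payoffs gives 11q − 11 = −19q + 8 ⇒ q = 19/30.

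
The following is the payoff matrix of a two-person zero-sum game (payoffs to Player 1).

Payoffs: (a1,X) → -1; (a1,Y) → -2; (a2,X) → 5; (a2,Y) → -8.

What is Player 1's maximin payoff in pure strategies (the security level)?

Row minima: a1 → -2, a2 → -8.
The best of these is -2.

-2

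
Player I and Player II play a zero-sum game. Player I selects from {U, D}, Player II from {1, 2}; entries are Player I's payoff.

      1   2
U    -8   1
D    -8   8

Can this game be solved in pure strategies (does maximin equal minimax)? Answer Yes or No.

Yes

Row minima: U → -8, D → -8; maximin = -8.
Column maxima: 1 → -8, 2 → 8; minimax = -8.
maximin = minimax = -8, so a saddle point exists.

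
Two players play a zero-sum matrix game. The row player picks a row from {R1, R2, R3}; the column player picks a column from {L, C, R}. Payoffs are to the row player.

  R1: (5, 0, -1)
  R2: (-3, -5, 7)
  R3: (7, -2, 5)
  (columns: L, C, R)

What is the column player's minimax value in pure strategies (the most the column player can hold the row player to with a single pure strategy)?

Column maxima: L → 7, C → 0, R → 7.
The smallest of these is 0.

0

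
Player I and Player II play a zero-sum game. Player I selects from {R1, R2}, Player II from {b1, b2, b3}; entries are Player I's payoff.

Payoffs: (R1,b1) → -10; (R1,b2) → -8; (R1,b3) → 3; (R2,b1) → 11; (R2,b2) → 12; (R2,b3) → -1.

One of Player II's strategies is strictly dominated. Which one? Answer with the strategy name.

b2

b1 holds Player I's payoff strictly below b2 in every row: -10 < -8, 11 < 12.
So b2 is strictly dominated for Player II.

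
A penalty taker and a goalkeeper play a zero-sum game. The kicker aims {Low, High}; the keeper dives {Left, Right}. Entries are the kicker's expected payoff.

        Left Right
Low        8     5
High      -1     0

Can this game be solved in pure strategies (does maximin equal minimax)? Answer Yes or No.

Row minima: Low → 5, High → -1; maximin = 5.
Column maxima: Left → 8, Right → 5; minimax = 5.
maximin = minimax = 5, so a saddle point exists.

Yes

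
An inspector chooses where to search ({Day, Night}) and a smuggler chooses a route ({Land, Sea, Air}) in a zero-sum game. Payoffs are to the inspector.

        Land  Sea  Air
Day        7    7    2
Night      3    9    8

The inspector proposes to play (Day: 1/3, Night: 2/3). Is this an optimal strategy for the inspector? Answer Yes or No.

Against Land this mix gives (1/3)·7 + (2/3)·3 = 13/3.
Against Sea this mix gives (1/3)·7 + (2/3)·9 = 25/3.
Against Air this mix gives (1/3)·2 + (2/3)·8 = 6.
The smuggler will play Land, holding the inspector to 13/3. Shifting weight toward the row that does better against Land would raise this floor (the equalizing mix achieves 5 against both Land and Air), so the proposed strategy is not optimal.

No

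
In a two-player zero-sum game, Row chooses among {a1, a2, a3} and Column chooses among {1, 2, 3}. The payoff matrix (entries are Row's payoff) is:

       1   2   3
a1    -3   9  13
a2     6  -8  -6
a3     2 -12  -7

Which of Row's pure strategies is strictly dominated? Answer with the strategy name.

a3

a2 gives a strictly higher payoff than a3 against every column: 6 > 2, -8 > -12, -6 > -7.
So a3 is strictly dominated and Row never plays it.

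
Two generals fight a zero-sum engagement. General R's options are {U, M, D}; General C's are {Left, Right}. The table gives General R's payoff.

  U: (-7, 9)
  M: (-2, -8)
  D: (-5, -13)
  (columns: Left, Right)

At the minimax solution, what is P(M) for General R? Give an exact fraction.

Row minima: U → -7, M → -8, D → -13; maximin = -7.
Column maxima: Left → -2, Right → 9; minimax = -2.
-7 ≠ -2, so there is no saddle point; optimal play is mixed.
D is strictly dominated by M, so General R never plays it.
On the remaining 2×2 (U, M vs Left, Right):
Let General R play U with probability p. Expected payoff against Left: (-7)p + (-2)(1−p) = −5p − 2; against Right: 9p + (-8)(1−p) = 17p − 8.
Setting these equal: −5p − 2 = 17p − 8 ⇒ −22p = -6 ⇒ p = 3/11, and the value is (-5)·(3/11) − 2 = -37/11.
For General C: with q = P(Left), equating U's and M's payoffs gives −16q + 9 = 6q − 8 ⇒ q = 17/22.

8/11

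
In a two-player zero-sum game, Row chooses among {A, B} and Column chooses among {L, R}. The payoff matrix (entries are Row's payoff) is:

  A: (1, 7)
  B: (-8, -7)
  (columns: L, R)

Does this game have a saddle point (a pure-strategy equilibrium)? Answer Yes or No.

Yes

Row minima: A → 1, B → -8; maximin = 1.
Column maxima: L → 1, R → 7; minimax = 1.
maximin = minimax = 1, so a saddle point exists.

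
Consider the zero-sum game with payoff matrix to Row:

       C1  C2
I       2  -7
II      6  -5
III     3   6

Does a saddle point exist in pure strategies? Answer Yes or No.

No

Row minima: I → -7, II → -5, III → 3; maximin = 3.
Column maxima: C1 → 6, C2 → 6; minimax = 6.
3 ≠ 6, so no pure-strategy equilibrium exists.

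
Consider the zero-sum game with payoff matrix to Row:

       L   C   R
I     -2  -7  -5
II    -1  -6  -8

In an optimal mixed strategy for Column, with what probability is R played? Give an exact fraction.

1/4

Row minima: I → -7, II → -8; maximin = -7.
Column maxima: L → -1, C → -6, R → -5; minimax = -6.
-7 ≠ -6, so there is no saddle point; optimal play is mixed.
L is strictly dominated by C (it gives Row strictly more in every row), so Column never plays it.
On the remaining 2×2 (I, II vs C, R):
Let Row play I with probability p. Expected payoff against C: (-7)p + (-6)(1−p) = −p − 6; against R: (-5)p + (-8)(1−p) = 3p − 8.
Setting these equal: −p − 6 = 3p − 8 ⇒ −4p = -2 ⇒ p = 1/2, and the value is (-1)·(1/2) − 6 = -13/2.
For Column: with q = P(C), equating I's and II's payoffs gives −2q − 5 = 2q − 8 ⇒ q = 3/4.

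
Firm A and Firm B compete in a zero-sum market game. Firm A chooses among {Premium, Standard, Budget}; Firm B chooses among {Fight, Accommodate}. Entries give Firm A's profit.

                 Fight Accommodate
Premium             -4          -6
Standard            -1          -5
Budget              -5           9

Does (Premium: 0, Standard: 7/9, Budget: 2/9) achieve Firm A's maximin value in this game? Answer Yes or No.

Yes

Against Fight this mix gives (7/9)·(-1) + (2/9)·(-5) = -17/9.
Against Accommodate this mix gives (7/9)·(-5) + (2/9)·9 = -17/9.
All of Firm B's active replies (Fight, Accommodate) yield -17/9, and no column does worse for Firm A. The mix makes Firm B indifferent and guarantees -17/9, so it is optimal.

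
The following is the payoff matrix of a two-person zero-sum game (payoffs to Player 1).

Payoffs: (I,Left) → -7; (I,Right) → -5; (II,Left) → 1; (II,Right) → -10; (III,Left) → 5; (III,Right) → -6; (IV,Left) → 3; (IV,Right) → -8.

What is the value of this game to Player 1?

-67/13

Row minima: I → -7, II → -10, III → -6, IV → -8; maximin = -6.
Column maxima: Left → 5, Right → -5; minimax = -5.
-6 ≠ -5, so there is no saddle point; optimal play is mixed.
II is strictly dominated by III, so Player 1 never plays it.
IV is strictly dominated by III, so Player 1 never plays it.
On the remaining 2×2 (I, III vs Left, Right):
Let Player 1 play I with probability p. Expected payoff against Left: (-7)p + 5(1−p) = −12p + 5; against Right: (-5)p + (-6)(1−p) = p − 6.
Setting these equal: −12p + 5 = p − 6 ⇒ −13p = -11 ⇒ p = 11/13, and the value is (-12)·(11/13) + 5 = -67/13.
For Player 2: with q = P(Left), equating I's and III's payoffs gives −2q − 5 = 11q − 6 ⇒ q = 1/13.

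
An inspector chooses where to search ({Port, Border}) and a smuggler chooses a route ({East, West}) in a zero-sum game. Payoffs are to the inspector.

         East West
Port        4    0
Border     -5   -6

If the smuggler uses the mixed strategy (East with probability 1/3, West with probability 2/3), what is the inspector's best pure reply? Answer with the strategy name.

Port

Expected payoff of Port: (1/3)·4 + (2/3)·0 = 4/3.
Expected payoff of Border: (1/3)·(-5) + (2/3)·(-6) = -17/3.
The largest is 4/3, so the inspector's best response is Port.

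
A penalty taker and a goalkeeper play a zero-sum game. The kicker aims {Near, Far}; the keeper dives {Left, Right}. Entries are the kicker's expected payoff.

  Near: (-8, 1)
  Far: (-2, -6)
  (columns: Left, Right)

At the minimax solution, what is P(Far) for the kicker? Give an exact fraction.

9/13

Row minima: Near → -8, Far → -6; maximin = -6.
Column maxima: Left → -2, Right → 1; minimax = -2.
-6 ≠ -2, so there is no saddle point; optimal play is mixed.
Let the kicker play Near with probability p. Expected payoff against Left: (-8)p + (-2)(1−p) = −6p − 2; against Right: 1p + (-6)(1−p) = 7p − 6.
Setting these equal: −6p − 2 = 7p − 6 ⇒ −13p = -4 ⇒ p = 4/13, and the value is (-6)·(4/13) − 2 = -50/13.
For the keeper: with q = P(Left), equating Near's and Far's payoffs gives −9q + 1 = 4q − 6 ⇒ q = 7/13.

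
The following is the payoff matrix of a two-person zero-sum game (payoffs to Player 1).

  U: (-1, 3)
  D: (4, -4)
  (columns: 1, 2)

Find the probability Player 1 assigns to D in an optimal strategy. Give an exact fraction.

1/3

Row minima: U → -1, D → -4; maximin = -1.
Column maxima: 1 → 4, 2 → 3; minimax = 3.
-1 ≠ 3, so there is no saddle point; optimal play is mixed.
Let Player 1 play U with probability p. Expected payoff against 1: (-1)p + 4(1−p) = −5p + 4; against 2: 3p + (-4)(1−p) = 7p − 4.
Setting these equal: −5p + 4 = 7p − 4 ⇒ −12p = -8 ⇒ p = 2/3, and the value is (-5)·(2/3) + 4 = 2/3.
For Player 2: with q = P(1), equating U's and D's payoffs gives −4q + 3 = 8q − 4 ⇒ q = 7/12.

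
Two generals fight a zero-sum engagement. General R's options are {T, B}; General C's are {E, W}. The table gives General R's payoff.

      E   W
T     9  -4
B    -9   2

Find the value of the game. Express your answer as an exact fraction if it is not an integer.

Row minima: T → -4, B → -9; maximin = -4.
Column maxima: E → 9, W → 2; minimax = 2.
-4 ≠ 2, so there is no saddle point; optimal play is mixed.
Let General R play T with probability p. Expected payoff against E: 9p + (-9)(1−p) = 18p − 9; against W: (-4)p + 2(1−p) = −6p + 2.
Setting these equal: 18p − 9 = −6p + 2 ⇒ 24p = 11 ⇒ p = 11/24, and the value is (18)·(11/24) − 9 = -3/4.
For General C: with q = P(E), equating T's and B's payoffs gives 13q − 4 = −11q + 2 ⇒ q = 1/4.

-3/4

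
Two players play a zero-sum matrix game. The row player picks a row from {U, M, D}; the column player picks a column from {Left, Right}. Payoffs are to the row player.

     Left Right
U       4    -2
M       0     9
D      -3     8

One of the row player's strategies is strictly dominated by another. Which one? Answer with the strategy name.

M gives a strictly higher payoff than D against every column: 0 > -3, 9 > 8.
So D is strictly dominated and the row player never plays it.

D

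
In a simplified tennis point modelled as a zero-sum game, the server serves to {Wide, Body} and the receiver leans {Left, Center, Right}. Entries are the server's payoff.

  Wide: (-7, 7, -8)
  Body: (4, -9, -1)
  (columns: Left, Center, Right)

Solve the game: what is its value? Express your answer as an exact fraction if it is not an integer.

Row minima: Wide → -8, Body → -9; maximin = -8.
Column maxima: Left → 4, Center → 7, Right → -1; minimax = -1.
-8 ≠ -1, so there is no saddle point; optimal play is mixed.
Left is strictly dominated by Right (it gives the server strictly more in every row), so the receiver never plays it.
On the remaining 2×2 (Wide, Body vs Center, Right):
Let the server play Wide with probability p. Expected payoff against Center: 7p + (-9)(1−p) = 16p − 9; against Right: (-8)p + (-1)(1−p) = −7p − 1.
Setting these equal: 16p − 9 = −7p − 1 ⇒ 23p = 8 ⇒ p = 8/23, and the value is (16)·(8/23) − 9 = -79/23.
For the receiver: with q = P(Center), equating Wide's and Body's payoffs gives 15q − 8 = −8q − 1 ⇒ q = 7/23.

-79/23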